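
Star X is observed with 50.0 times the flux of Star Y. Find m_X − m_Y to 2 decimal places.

m_X − m_Y = −2.5 log₁₀(F_X/F_Y) = −2.5 log₁₀(50.0) = −2.5 × (1.699) = -4.247.

-4.25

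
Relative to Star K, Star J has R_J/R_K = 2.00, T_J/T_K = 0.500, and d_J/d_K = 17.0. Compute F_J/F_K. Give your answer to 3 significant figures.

L_J/L_K = (R_J/R_K)²(T_J/T_K)⁴ = (2.00)² × (0.500)⁴ = 0.2500.
F_J/F_K = (L_J/L_K)/(d_J/d_K)² = 0.2500 / (17.0)² = 8.651×10^-4.

8.65×10^-4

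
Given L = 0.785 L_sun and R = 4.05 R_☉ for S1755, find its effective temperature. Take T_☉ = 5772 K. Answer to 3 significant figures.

T/T_☉ = (L/L_☉)^(1/4) / (R/R_☉)^(1/2)
T = 5772 × (0.785)^(1/4) / √(4.05) = 5772 × 0.9413 / 2.012 = 2700 K.

2.70×10^3 K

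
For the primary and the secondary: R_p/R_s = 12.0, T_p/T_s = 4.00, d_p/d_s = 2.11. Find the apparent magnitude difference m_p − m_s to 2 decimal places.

L_p/L_s = (12.0)²(4.00)⁴ = 3.686×10^4.
F_p/F_s = (L_p/L_s)/(d_p/d_s)² = 3.686×10^4/4.452 = 8280.
m_p − m_s = −2.5 log₁₀(8280) = -9.80.

-9.80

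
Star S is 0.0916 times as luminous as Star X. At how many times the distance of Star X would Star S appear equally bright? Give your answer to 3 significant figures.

0.303

Equal flux requires L_S/d_S² = L_X/d_X², so d_S/d_X = √(L_S/L_X)
= √(0.0916) = 0.3027.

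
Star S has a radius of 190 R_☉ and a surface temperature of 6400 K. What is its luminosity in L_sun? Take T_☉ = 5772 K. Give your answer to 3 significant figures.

5.46×10^4 L_sun

L/L_☉ = (R/R_☉)² (T/T_☉)⁴ = (190)² × (6400/5772)⁴
       = 3.610×10^4 × (1.109)⁴ = 3.610×10^4 × 1.512 = 5.457×10^4.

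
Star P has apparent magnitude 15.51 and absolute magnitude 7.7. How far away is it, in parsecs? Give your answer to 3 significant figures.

m − M = 5 log₁₀(d/10 pc)
15.51 − (7.7) = 7.81 = 5 log₁₀(d/10)
d = 10 × 10^(7.81/5) = 10 × 10^1.562 = 364.8 pc.

365 pc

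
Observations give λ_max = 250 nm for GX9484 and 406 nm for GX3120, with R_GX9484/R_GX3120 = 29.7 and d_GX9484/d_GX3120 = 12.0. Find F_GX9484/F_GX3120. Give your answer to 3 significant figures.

42.6

Wien's law: T_GX9484/T_GX3120 = λ_GX3120/λ_GX9484 = 406/250 = 1.624.
L_GX9484/L_GX3120 = (R_GX9484/R_GX3120)²(T_GX9484/T_GX3120)⁴ = (29.7)²(1.624)⁴ = 6136.
F_GX9484/F_GX3120 = (L_GX9484/L_GX3120)/(d_GX9484/d_GX3120)² = 6136/(12.0)² = 42.61.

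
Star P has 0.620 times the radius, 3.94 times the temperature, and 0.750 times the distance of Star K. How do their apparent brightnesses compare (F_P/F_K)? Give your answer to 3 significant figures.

L_P/L_K = (R_P/R_K)²(T_P/T_K)⁴ = (0.620)² × (3.94)⁴ = 92.63.
F_P/F_K = (L_P/L_K)/(d_P/d_K)² = 92.63 / (0.750)² = 164.7.

165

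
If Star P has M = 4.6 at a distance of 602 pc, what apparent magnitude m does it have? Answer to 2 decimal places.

m = M + 5 log₁₀(d/10 pc) = 4.6 + 5 log₁₀(602/10)
  = 4.6 + 5 × 1.780 = 4.6 + 8.90 = 13.50.

13.50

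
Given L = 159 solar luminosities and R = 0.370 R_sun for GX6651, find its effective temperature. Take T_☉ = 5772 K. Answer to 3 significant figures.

3.37×10^4 K

T/T_☉ = (L/L_☉)^(1/4) / (R/R_☉)^(1/2)
T = 5772 × (159)^(1/4) / √(0.370) = 5772 × 3.551 / 0.6083 = 3.370×10^4 K.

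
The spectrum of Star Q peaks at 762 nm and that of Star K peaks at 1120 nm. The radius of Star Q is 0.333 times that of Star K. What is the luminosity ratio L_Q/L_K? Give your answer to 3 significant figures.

Wien's law gives T ∝ 1/λ_max, so T_Q/T_K = λ_K/λ_Q = 1120/762 = 1.470.
Then L ∝ R²T⁴ gives L_Q/L_K = (0.333)² × (1.470)⁴ = 0.1109 × 4.667 = 0.5175.

0.518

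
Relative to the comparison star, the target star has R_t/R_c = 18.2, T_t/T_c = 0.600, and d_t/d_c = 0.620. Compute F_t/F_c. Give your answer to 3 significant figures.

112

L_t/L_c = (R_t/R_c)²(T_t/T_c)⁴ = (18.2)² × (0.600)⁴ = 42.93.
F_t/F_c = (L_t/L_c)/(d_t/d_c)² = 42.93 / (0.620)² = 111.7.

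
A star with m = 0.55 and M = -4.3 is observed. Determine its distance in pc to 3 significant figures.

m − M = 5 log₁₀(d/10 pc)
0.55 − (-4.3) = 4.85 = 5 log₁₀(d/10)
d = 10 × 10^(4.85/5) = 10 × 10^0.970 = 93.33 pc.

93.3 pc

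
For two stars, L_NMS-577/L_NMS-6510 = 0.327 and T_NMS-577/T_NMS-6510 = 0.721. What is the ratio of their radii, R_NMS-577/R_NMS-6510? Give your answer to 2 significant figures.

1.1

L ∝ R²T⁴ gives R ∝ √L / T², so
R_NMS-577/R_NMS-6510 = √(0.327) / (0.721)² = 0.5718 / 0.5198 = 1.100.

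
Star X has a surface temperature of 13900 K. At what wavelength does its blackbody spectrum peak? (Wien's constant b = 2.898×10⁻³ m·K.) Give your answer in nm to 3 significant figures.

208 nm

λ_max = b/T = 2.898×10⁻³ / 13900 = 2.08×10^-7 m = 208.5 nm.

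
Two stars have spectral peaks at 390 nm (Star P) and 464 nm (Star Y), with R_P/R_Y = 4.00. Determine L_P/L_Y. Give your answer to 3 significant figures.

32.1

Wien's law gives T ∝ 1/λ_max, so T_P/T_Y = λ_Y/λ_P = 464/390 = 1.190.
Then L ∝ R²T⁴ gives L_P/L_Y = (4.00)² × (1.190)⁴ = 16.00 × 2.004 = 32.06.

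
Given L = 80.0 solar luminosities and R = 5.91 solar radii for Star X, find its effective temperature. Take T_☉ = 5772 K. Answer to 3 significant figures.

7.10×10^3 K

T/T_☉ = (L/L_☉)^(1/4) / (R/R_☉)^(1/2)
T = 5772 × (80.0)^(1/4) / √(5.91) = 5772 × 2.991 / 2.431 = 7101 K.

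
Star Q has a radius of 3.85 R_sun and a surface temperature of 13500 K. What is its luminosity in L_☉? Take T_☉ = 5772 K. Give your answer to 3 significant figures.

L/L_☉ = (R/R_☉)² (T/T_☉)⁴ = (3.85)² × (13500/5772)⁴
       = 14.82 × (2.339)⁴ = 14.82 × 29.92 = 443.6.

444 L_☉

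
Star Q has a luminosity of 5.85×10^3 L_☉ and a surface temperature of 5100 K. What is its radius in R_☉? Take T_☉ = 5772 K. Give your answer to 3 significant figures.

R/R_☉ = √(L/L_☉) / (T/T_☉)² = √(5.85×10^3) / (0.8836)²
       = 76.49 / 0.7807 = 97.97.

98.0 R_☉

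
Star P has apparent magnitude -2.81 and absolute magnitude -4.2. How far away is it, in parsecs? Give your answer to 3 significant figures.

19.0 pc

m − M = 5 log₁₀(d/10 pc)
-2.81 − (-4.2) = 1.39 = 5 log₁₀(d/10)
d = 10 × 10^(1.39/5) = 10 × 10^0.278 = 18.97 pc.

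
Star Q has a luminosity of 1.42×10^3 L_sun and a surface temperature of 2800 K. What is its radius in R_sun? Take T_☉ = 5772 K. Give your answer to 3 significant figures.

R/R_☉ = √(L/L_☉) / (T/T_☉)² = √(1.42×10^3) / (0.4851)²
       = 37.68 / 0.2353 = 160.1.

160 R_sun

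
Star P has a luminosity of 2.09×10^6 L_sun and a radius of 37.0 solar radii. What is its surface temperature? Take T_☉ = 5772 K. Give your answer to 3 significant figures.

T/T_☉ = (L/L_☉)^(1/4) / (R/R_☉)^(1/2)
T = 5772 × (2.09×10^6)^(1/4) / √(37.0) = 5772 × 38.02 / 6.083 = 3.608×10^4 K.

3.61×10^4 K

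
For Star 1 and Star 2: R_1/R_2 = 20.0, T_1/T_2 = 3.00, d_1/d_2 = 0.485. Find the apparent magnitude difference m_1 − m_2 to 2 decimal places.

L_1/L_2 = (20.0)²(3.00)⁴ = 3.240×10^4.
F_1/F_2 = (L_1/L_2)/(d_1/d_2)² = 3.240×10^4/0.2352 = 1.377×10^5.
m_1 − m_2 = −2.5 log₁₀(1.377×10^5) = -12.85.

-12.85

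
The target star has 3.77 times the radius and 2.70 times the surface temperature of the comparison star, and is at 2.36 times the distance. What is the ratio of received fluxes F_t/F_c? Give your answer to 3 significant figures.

L_t/L_c = (R_t/R_c)²(T_t/T_c)⁴ = (3.77)² × (2.70)⁴ = 755.3.
F_t/F_c = (L_t/L_c)/(d_t/d_c)² = 755.3 / (2.36)² = 135.6.

136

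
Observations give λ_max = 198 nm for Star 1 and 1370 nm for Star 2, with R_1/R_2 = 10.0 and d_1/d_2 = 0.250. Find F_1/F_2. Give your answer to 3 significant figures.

3.67×10^6

Wien's law: T_1/T_2 = λ_2/λ_1 = 1370/198 = 6.919.
L_1/L_2 = (R_1/R_2)²(T_1/T_2)⁴ = (10.0)²(6.919)⁴ = 2.292×10^5.
F_1/F_2 = (L_1/L_2)/(d_1/d_2)² = 2.292×10^5/(0.250)² = 3.667×10^6.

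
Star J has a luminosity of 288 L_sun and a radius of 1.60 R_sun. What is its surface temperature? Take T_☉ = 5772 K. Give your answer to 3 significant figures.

T/T_☉ = (L/L_☉)^(1/4) / (R/R_☉)^(1/2)
T = 5772 × (288)^(1/4) / √(1.60) = 5772 × 4.120 / 1.265 = 1.880×10^4 K.

1.88×10^4 K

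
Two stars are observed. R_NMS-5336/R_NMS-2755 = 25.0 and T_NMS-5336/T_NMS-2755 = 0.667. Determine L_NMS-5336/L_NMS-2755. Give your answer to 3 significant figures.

From the Stefan–Boltzmann law, L ∝ R²T⁴, so
L_NMS-5336/L_NMS-2755 = (R_NMS-5336/R_NMS-2755)² (T_NMS-5336/T_NMS-2755)⁴ = (25.0)² × (0.667)⁴ = 625.0 × 0.1979 = 123.7.

124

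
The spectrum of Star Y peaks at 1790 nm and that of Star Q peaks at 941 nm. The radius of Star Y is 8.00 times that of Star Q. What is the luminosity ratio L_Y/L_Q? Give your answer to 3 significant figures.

Wien's law gives T ∝ 1/λ_max, so T_Y/T_Q = λ_Q/λ_Y = 941/1790 = 0.5257.
Then L ∝ R²T⁴ gives L_Y/L_Q = (8.00)² × (0.5257)⁴ = 64.00 × 0.07637 = 4.888.

4.89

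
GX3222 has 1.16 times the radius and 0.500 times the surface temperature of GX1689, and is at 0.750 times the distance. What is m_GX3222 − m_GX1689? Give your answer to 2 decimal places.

L_GX3222/L_GX1689 = (1.16)²(0.500)⁴ = 0.08410.
F_GX3222/F_GX1689 = (L_GX3222/L_GX1689)/(d_GX3222/d_GX1689)² = 0.08410/0.5625 = 0.1495.
m_GX3222 − m_GX1689 = −2.5 log₁₀(0.1495) = 2.06.

2.06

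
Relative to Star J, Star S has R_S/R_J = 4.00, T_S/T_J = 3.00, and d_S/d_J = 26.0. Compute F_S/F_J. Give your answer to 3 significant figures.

L_S/L_J = (R_S/R_J)²(T_S/T_J)⁴ = (4.00)² × (3.00)⁴ = 1296.
F_S/F_J = (L_S/L_J)/(d_S/d_J)² = 1296 / (26.0)² = 1.917.

1.92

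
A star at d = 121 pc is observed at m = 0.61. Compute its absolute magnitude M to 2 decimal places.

-4.80

M = m − 5 log₁₀(d/10 pc) = 0.61 − 5 log₁₀(121/10)
  = 0.61 − 5 × 1.083 = 0.61 − 5.41 = -4.80.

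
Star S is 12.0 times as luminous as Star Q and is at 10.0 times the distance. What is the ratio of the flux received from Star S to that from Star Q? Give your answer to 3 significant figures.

F = L/(4πd²), so F_S/F_Q = (L_S/L_Q) / (d_S/d_Q)²
= 12.0 / (10.0)² = 12.0 / 100.0 = 0.1200.

0.120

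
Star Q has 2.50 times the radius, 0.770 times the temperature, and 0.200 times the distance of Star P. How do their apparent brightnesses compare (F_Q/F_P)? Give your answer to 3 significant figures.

L_Q/L_P = (R_Q/R_P)²(T_Q/T_P)⁴ = (2.50)² × (0.770)⁴ = 2.197.
F_Q/F_P = (L_Q/L_P)/(d_Q/d_P)² = 2.197 / (0.200)² = 54.93.

54.9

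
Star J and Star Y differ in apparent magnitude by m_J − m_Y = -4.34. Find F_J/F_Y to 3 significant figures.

54.5

F_J/F_Y = 10^(−(m_J − m_Y)/2.5) = 10^(4.34/2.5) = 10^1.736 = 54.45.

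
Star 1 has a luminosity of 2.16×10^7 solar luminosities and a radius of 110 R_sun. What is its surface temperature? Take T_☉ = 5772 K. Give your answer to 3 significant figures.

3.75×10^4 K

T/T_☉ = (L/L_☉)^(1/4) / (R/R_☉)^(1/2)
T = 5772 × (2.16×10^7)^(1/4) / √(110) = 5772 × 68.17 / 10.49 = 3.752×10^4 K.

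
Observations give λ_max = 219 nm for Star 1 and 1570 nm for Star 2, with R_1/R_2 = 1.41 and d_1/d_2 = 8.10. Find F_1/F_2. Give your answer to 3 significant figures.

Wien's law: T_1/T_2 = λ_2/λ_1 = 1570/219 = 7.169.
L_1/L_2 = (R_1/R_2)²(T_1/T_2)⁴ = (1.41)²(7.169)⁴ = 5251.
F_1/F_2 = (L_1/L_2)/(d_1/d_2)² = 5251/(8.10)² = 80.04.

80.0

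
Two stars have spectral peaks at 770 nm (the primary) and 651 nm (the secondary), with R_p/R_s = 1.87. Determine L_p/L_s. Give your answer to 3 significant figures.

1.79

Wien's law gives T ∝ 1/λ_max, so T_p/T_s = λ_s/λ_p = 651/770 = 0.8455.
Then L ∝ R²T⁴ gives L_p/L_s = (1.87)² × (0.8455)⁴ = 3.497 × 0.5109 = 1.787.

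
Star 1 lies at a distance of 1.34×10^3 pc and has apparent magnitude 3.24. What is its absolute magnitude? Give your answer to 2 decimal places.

M = m − 5 log₁₀(d/10 pc) = 3.24 − 5 log₁₀(1.34×10^3/10)
  = 3.24 − 5 × 2.127 = 3.24 − 10.64 = -7.40.

-7.40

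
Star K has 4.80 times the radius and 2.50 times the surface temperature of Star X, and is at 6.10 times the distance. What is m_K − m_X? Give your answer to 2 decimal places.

L_K/L_X = (4.80)²(2.50)⁴ = 900.0.
F_K/F_X = (L_K/L_X)/(d_K/d_X)² = 900.0/37.21 = 24.19.
m_K − m_X = −2.5 log₁₀(24.19) = -3.46.

-3.46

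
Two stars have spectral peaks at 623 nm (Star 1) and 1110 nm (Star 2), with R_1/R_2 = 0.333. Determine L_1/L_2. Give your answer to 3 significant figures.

Wien's law gives T ∝ 1/λ_max, so T_1/T_2 = λ_2/λ_1 = 1110/623 = 1.782.
Then L ∝ R²T⁴ gives L_1/L_2 = (0.333)² × (1.782)⁴ = 0.1109 × 10.08 = 1.117.

1.12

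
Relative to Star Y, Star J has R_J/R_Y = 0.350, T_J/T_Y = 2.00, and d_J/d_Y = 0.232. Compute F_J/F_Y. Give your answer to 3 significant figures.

36.4

L_J/L_Y = (R_J/R_Y)²(T_J/T_Y)⁴ = (0.350)² × (2.00)⁴ = 1.960.
F_J/F_Y = (L_J/L_Y)/(d_J/d_Y)² = 1.960 / (0.232)² = 36.41.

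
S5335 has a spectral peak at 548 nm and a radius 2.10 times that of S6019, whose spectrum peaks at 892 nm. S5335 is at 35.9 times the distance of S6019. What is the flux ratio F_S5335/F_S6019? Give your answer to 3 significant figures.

Wien's law: T_S5335/T_S6019 = λ_S6019/λ_S5335 = 892/548 = 1.628.
L_S5335/L_S6019 = (R_S5335/R_S6019)²(T_S5335/T_S6019)⁴ = (2.10)²(1.628)⁴ = 30.96.
F_S5335/F_S6019 = (L_S5335/L_S6019)/(d_S5335/d_S6019)² = 30.96/(35.9)² = 0.02402.

0.0240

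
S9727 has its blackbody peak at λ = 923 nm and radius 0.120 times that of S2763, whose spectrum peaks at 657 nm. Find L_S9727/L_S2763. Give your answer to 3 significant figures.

Wien's law gives T ∝ 1/λ_max, so T_S9727/T_S2763 = λ_S2763/λ_S9727 = 657/923 = 0.7118.
Then L ∝ R²T⁴ gives L_S9727/L_S2763 = (0.120)² × (0.7118)⁴ = 0.01440 × 0.2567 = 0.003697.

0.00370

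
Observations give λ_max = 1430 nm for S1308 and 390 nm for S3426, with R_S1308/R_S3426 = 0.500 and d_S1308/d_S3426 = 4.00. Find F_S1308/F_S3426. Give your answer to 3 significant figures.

8.64×10^-5

Wien's law: T_S1308/T_S3426 = λ_S3426/λ_S1308 = 390/1430 = 0.2727.
L_S1308/L_S3426 = (R_S1308/R_S3426)²(T_S1308/T_S3426)⁴ = (0.500)²(0.2727)⁴ = 0.001383.
F_S1308/F_S3426 = (L_S1308/L_S3426)/(d_S1308/d_S3426)² = 0.001383/(4.00)² = 8.644×10^-5.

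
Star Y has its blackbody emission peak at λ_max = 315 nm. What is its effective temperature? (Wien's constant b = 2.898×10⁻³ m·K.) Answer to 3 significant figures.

9.20×10^3 K

T = b/λ_max = 2.898×10⁻³ / (315×10⁻⁹) = 9200 K.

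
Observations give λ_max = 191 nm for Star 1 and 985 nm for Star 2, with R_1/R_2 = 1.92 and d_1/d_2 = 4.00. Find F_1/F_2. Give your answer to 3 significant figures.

163

Wien's law: T_1/T_2 = λ_2/λ_1 = 985/191 = 5.157.
L_1/L_2 = (R_1/R_2)²(T_1/T_2)⁴ = (1.92)²(5.157)⁴ = 2607.
F_1/F_2 = (L_1/L_2)/(d_1/d_2)² = 2607/(4.00)² = 163.0.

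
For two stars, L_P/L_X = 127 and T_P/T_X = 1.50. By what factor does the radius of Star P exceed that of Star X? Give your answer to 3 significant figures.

L ∝ R²T⁴ gives R ∝ √L / T², so
R_P/R_X = √(127) / (1.50)² = 11.27 / 2.250 = 5.009.

5.01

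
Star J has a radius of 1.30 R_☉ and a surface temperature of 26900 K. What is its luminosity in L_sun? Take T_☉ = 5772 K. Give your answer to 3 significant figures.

797 L_sun

L/L_☉ = (R/R_☉)² (T/T_☉)⁴ = (1.30)² × (26900/5772)⁴
       = 1.690 × (4.660)⁴ = 1.690 × 471.7 = 797.2.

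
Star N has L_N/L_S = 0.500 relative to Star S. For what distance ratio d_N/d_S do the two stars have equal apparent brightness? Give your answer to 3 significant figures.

Equal flux requires L_N/d_N² = L_S/d_S², so d_N/d_S = √(L_N/L_S)
= √(0.500) = 0.7071.

0.707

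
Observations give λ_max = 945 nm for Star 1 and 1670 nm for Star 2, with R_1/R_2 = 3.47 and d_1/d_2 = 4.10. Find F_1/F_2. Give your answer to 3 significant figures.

6.99

Wien's law: T_1/T_2 = λ_2/λ_1 = 1670/945 = 1.767.
L_1/L_2 = (R_1/R_2)²(T_1/T_2)⁴ = (3.47)²(1.767)⁴ = 117.4.
F_1/F_2 = (L_1/L_2)/(d_1/d_2)² = 117.4/(4.10)² = 6.986.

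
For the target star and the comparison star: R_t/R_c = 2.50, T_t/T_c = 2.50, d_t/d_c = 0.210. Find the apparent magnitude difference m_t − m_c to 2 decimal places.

L_t/L_c = (2.50)²(2.50)⁴ = 244.1.
F_t/F_c = (L_t/L_c)/(d_t/d_c)² = 244.1/0.04410 = 5536.
m_t − m_c = −2.5 log₁₀(5536) = -9.36.

-9.36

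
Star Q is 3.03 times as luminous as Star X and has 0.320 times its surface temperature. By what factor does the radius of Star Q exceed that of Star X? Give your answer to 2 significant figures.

L ∝ R²T⁴ gives R ∝ √L / T², so
R_Q/R_X = √(3.03) / (0.320)² = 1.741 / 0.1024 = 17.00.

17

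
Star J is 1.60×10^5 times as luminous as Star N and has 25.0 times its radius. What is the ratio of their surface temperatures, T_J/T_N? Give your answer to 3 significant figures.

4.00

L ∝ R²T⁴ gives T ∝ (L/R²)^(1/4), so
T_J/T_N = (1.60×10^5 / 25.0²)^(1/4) = (256.0)^(1/4) = 4.000.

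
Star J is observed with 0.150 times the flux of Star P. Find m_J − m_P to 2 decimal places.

m_J − m_P = −2.5 log₁₀(F_J/F_P) = −2.5 log₁₀(0.150) = −2.5 × (-0.824) = 2.060.

2.06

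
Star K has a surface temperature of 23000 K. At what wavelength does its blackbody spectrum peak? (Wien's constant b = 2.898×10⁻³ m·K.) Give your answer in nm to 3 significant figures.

126 nm

λ_max = b/T = 2.898×10⁻³ / 23000 = 1.26×10^-7 m = 126.0 nm.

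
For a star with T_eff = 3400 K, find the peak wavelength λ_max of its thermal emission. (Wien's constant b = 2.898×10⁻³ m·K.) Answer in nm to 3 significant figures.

852 nm

λ_max = b/T = 2.898×10⁻³ / 3400 = 8.52×10^-7 m = 852.4 nm.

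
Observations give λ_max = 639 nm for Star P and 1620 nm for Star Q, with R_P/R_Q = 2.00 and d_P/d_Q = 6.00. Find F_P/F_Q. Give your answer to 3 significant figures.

Wien's law: T_P/T_Q = λ_Q/λ_P = 1620/639 = 2.535.
L_P/L_Q = (R_P/R_Q)²(T_P/T_Q)⁴ = (2.00)²(2.535)⁴ = 165.2.
F_P/F_Q = (L_P/L_Q)/(d_P/d_Q)² = 165.2/(6.00)² = 4.590.

4.59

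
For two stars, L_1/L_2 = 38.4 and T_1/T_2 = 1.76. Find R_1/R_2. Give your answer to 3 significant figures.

L ∝ R²T⁴ gives R ∝ √L / T², so
R_1/R_2 = √(38.4) / (1.76)² = 6.197 / 3.098 = 2.001.

2.00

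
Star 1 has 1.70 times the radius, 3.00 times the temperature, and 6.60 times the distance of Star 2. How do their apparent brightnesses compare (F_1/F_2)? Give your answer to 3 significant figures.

L_1/L_2 = (R_1/R_2)²(T_1/T_2)⁴ = (1.70)² × (3.00)⁴ = 234.1.
F_1/F_2 = (L_1/L_2)/(d_1/d_2)² = 234.1 / (6.60)² = 5.374.

5.37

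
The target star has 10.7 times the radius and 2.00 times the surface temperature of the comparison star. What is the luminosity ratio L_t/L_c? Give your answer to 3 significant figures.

1.83×10^3

From the Stefan–Boltzmann law, L ∝ R²T⁴, so
L_t/L_c = (R_t/R_c)² (T_t/T_c)⁴ = (10.7)² × (2.00)⁴ = 114.5 × 16.00 = 1832.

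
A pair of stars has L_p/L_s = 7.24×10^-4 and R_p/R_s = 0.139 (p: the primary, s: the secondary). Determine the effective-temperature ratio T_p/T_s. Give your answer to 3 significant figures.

0.440

L ∝ R²T⁴ gives T ∝ (L/R²)^(1/4), so
T_p/T_s = (7.24×10^-4 / 0.139²)^(1/4) = (0.03747)^(1/4) = 0.4400.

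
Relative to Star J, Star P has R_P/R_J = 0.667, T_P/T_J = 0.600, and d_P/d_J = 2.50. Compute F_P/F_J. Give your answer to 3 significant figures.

0.00923

L_P/L_J = (R_P/R_J)²(T_P/T_J)⁴ = (0.667)² × (0.600)⁴ = 0.05766.
F_P/F_J = (L_P/L_J)/(d_P/d_J)² = 0.05766 / (2.50)² = 0.009225.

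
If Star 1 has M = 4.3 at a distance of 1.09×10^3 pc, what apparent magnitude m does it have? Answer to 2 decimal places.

14.49

m = M + 5 log₁₀(d/10 pc) = 4.3 + 5 log₁₀(1.09×10^3/10)
  = 4.3 + 5 × 2.037 = 4.3 + 10.19 = 14.49.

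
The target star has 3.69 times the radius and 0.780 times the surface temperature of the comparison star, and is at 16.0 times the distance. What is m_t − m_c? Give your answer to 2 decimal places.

L_t/L_c = (3.69)²(0.780)⁴ = 5.040.
F_t/F_c = (L_t/L_c)/(d_t/d_c)² = 5.040/256.0 = 0.01969.
m_t − m_c = −2.5 log₁₀(0.01969) = 4.26.

4.26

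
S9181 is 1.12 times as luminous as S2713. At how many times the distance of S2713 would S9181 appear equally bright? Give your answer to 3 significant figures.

Equal flux requires L_S9181/d_S9181² = L_S2713/d_S2713², so d_S9181/d_S2713 = √(L_S9181/L_S2713)
= √(1.12) = 1.058.

1.06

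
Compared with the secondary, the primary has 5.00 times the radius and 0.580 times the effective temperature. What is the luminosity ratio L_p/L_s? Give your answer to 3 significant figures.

2.83

From the Stefan–Boltzmann law, L ∝ R²T⁴, so
L_p/L_s = (R_p/R_s)² (T_p/T_s)⁴ = (5.00)² × (0.580)⁴ = 25.00 × 0.1132 = 2.829.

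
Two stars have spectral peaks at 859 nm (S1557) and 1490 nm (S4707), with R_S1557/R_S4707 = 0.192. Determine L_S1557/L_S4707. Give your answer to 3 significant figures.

Wien's law gives T ∝ 1/λ_max, so T_S1557/T_S4707 = λ_S4707/λ_S1557 = 1490/859 = 1.735.
Then L ∝ R²T⁴ gives L_S1557/L_S4707 = (0.192)² × (1.735)⁴ = 0.03686 × 9.053 = 0.3337.

0.334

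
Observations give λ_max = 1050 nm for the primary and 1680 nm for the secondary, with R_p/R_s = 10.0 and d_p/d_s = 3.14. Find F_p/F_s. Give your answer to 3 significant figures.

66.5

Wien's law: T_p/T_s = λ_s/λ_p = 1680/1050 = 1.600.
L_p/L_s = (R_p/R_s)²(T_p/T_s)⁴ = (10.0)²(1.600)⁴ = 655.4.
F_p/F_s = (L_p/L_s)/(d_p/d_s)² = 655.4/(3.14)² = 66.47.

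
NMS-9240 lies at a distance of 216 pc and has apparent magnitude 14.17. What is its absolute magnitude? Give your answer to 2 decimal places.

M = m − 5 log₁₀(d/10 pc) = 14.17 − 5 log₁₀(216/10)
  = 14.17 − 5 × 1.334 = 14.17 − 6.67 = 7.50.

7.50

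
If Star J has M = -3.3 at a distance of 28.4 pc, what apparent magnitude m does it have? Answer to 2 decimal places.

m = M + 5 log₁₀(d/10 pc) = -3.3 + 5 log₁₀(28.4/10)
  = -3.3 + 5 × 0.453 = -3.3 + 2.27 = -1.03.

-1.03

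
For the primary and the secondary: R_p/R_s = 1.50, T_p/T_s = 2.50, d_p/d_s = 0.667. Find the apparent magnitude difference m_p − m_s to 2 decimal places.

-5.74

L_p/L_s = (1.50)²(2.50)⁴ = 87.89.
F_p/F_s = (L_p/L_s)/(d_p/d_s)² = 87.89/0.4449 = 197.6.
m_p − m_s = −2.5 log₁₀(197.6) = -5.74.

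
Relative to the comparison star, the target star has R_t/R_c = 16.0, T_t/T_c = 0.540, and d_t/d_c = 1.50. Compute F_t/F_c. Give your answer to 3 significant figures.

9.67

L_t/L_c = (R_t/R_c)²(T_t/T_c)⁴ = (16.0)² × (0.540)⁴ = 21.77.
F_t/F_c = (L_t/L_c)/(d_t/d_c)² = 21.77 / (1.50)² = 9.675.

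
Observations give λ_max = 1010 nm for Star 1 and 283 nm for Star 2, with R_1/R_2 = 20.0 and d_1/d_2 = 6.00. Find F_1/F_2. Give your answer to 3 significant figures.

Wien's law: T_1/T_2 = λ_2/λ_1 = 283/1010 = 0.2802.
L_1/L_2 = (R_1/R_2)²(T_1/T_2)⁴ = (20.0)²(0.2802)⁴ = 2.466.
F_1/F_2 = (L_1/L_2)/(d_1/d_2)² = 2.466/(6.00)² = 0.06849.

0.0685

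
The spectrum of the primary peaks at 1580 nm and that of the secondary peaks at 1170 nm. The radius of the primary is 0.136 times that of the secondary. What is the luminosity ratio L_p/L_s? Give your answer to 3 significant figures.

Wien's law gives T ∝ 1/λ_max, so T_p/T_s = λ_s/λ_p = 1170/1580 = 0.7405.
Then L ∝ R²T⁴ gives L_p/L_s = (0.136)² × (0.7405)⁴ = 0.01850 × 0.3007 = 0.005562.

0.00556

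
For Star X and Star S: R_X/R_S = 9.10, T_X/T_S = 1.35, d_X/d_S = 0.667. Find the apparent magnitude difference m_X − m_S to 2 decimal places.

L_X/L_S = (9.10)²(1.35)⁴ = 275.1.
F_X/F_S = (L_X/L_S)/(d_X/d_S)² = 275.1/0.4449 = 618.3.
m_X − m_S = −2.5 log₁₀(618.3) = -6.98.

-6.98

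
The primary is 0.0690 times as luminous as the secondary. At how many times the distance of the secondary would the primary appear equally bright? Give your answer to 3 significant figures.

Equal flux requires L_p/d_p² = L_s/d_s², so d_p/d_s = √(L_p/L_s)
= √(0.0690) = 0.2627.

0.263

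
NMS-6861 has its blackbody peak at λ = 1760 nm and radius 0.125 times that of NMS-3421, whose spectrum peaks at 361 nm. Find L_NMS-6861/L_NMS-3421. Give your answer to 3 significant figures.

2.77×10^-5

Wien's law gives T ∝ 1/λ_max, so T_NMS-6861/T_NMS-3421 = λ_NMS-3421/λ_NMS-6861 = 361/1760 = 0.2051.
Then L ∝ R²T⁴ gives L_NMS-6861/L_NMS-3421 = (0.125)² × (0.2051)⁴ = 0.01562 × 0.001770 = 2.766×10^-5.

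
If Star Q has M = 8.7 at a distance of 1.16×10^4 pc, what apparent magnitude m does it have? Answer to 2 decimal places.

m = M + 5 log₁₀(d/10 pc) = 8.7 + 5 log₁₀(1.16×10^4/10)
  = 8.7 + 5 × 3.064 = 8.7 + 15.32 = 24.02.

24.02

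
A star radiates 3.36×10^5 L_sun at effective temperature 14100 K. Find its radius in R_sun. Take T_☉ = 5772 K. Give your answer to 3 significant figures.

97.1 R_sun

R/R_☉ = √(L/L_☉) / (T/T_☉)² = √(3.36×10^5) / (2.443)²
       = 579.7 / 5.967 = 97.14.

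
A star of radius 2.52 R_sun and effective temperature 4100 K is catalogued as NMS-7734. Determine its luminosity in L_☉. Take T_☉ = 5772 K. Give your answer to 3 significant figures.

1.62 L_☉

L/L_☉ = (R/R_☉)² (T/T_☉)⁴ = (2.52)² × (4100/5772)⁴
       = 6.350 × (0.7103)⁴ = 6.350 × 0.2546 = 1.617.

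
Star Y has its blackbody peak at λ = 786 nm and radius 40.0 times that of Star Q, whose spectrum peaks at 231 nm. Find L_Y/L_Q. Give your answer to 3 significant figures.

Wien's law gives T ∝ 1/λ_max, so T_Y/T_Q = λ_Q/λ_Y = 231/786 = 0.2939.
Then L ∝ R²T⁴ gives L_Y/L_Q = (40.0)² × (0.2939)⁴ = 1600 × 0.007460 = 11.94.

11.9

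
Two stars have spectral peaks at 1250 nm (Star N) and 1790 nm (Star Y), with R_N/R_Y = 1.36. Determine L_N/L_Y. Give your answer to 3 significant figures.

Wien's law gives T ∝ 1/λ_max, so T_N/T_Y = λ_Y/λ_N = 1790/1250 = 1.432.
Then L ∝ R²T⁴ gives L_N/L_Y = (1.36)² × (1.432)⁴ = 1.850 × 4.205 = 7.778.

7.78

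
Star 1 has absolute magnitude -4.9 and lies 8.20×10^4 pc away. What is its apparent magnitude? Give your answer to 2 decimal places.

14.67

m = M + 5 log₁₀(d/10 pc) = -4.9 + 5 log₁₀(8.20×10^4/10)
  = -4.9 + 5 × 3.914 = -4.9 + 19.57 = 14.67.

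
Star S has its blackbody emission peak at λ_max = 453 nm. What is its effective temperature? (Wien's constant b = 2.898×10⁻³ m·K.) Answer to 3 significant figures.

6.40×10^3 K

T = b/λ_max = 2.898×10⁻³ / (453×10⁻⁹) = 6397 K.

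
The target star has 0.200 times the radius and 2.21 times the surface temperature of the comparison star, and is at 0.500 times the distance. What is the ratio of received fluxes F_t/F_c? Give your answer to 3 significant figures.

3.82

L_t/L_c = (R_t/R_c)²(T_t/T_c)⁴ = (0.200)² × (2.21)⁴ = 0.9542.
F_t/F_c = (L_t/L_c)/(d_t/d_c)² = 0.9542 / (0.500)² = 3.817.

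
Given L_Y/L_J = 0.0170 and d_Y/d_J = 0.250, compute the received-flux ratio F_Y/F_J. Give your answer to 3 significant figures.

F = L/(4πd²), so F_Y/F_J = (L_Y/L_J) / (d_Y/d_J)²
= 0.0170 / (0.250)² = 0.0170 / 0.06250 = 0.2720.

0.272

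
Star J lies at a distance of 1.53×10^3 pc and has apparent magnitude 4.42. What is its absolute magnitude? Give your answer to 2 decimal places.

-6.50

M = m − 5 log₁₀(d/10 pc) = 4.42 − 5 log₁₀(1.53×10^3/10)
  = 4.42 − 5 × 2.185 = 4.42 − 10.92 = -6.50.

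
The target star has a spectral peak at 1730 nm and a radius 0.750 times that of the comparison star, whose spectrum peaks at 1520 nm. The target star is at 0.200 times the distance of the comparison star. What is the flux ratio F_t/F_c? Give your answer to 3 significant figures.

8.38

Wien's law: T_t/T_c = λ_c/λ_t = 1520/1730 = 0.8786.
L_t/L_c = (R_t/R_c)²(T_t/T_c)⁴ = (0.750)²(0.8786)⁴ = 0.3352.
F_t/F_c = (L_t/L_c)/(d_t/d_c)² = 0.3352/(0.200)² = 8.380.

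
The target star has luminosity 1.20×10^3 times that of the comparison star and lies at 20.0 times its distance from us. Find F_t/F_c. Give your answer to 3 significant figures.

3.00

F = L/(4πd²), so F_t/F_c = (L_t/L_c) / (d_t/d_c)²
= 1.20×10^3 / (20.0)² = 1.20×10^3 / 400.0 = 3.000.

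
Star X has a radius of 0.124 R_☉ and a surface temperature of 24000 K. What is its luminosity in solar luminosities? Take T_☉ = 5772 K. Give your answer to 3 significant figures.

4.60 solar luminosities

L/L_☉ = (R/R_☉)² (T/T_☉)⁴ = (0.124)² × (24000/5772)⁴
       = 0.01538 × (4.158)⁴ = 0.01538 × 298.9 = 4.596.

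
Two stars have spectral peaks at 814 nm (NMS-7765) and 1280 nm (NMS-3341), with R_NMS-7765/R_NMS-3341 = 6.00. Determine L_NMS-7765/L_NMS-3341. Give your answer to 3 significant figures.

Wien's law gives T ∝ 1/λ_max, so T_NMS-7765/T_NMS-3341 = λ_NMS-3341/λ_NMS-7765 = 1280/814 = 1.572.
Then L ∝ R²T⁴ gives L_NMS-7765/L_NMS-3341 = (6.00)² × (1.572)⁴ = 36.00 × 6.114 = 220.1.

220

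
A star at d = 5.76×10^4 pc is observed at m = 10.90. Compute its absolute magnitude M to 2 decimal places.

M = m − 5 log₁₀(d/10 pc) = 10.90 − 5 log₁₀(5.76×10^4/10)
  = 10.90 − 5 × 3.760 = 10.90 − 18.80 = -7.90.

-7.90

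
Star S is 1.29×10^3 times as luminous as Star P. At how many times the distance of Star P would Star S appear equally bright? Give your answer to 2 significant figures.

36

Equal flux requires L_S/d_S² = L_P/d_P², so d_S/d_P = √(L_S/L_P)
= √(1.29×10^3) = 35.92.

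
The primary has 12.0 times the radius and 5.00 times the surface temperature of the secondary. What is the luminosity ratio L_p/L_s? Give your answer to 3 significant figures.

9.00×10^4

From the Stefan–Boltzmann law, L ∝ R²T⁴, so
L_p/L_s = (R_p/R_s)² (T_p/T_s)⁴ = (12.0)² × (5.00)⁴ = 144.0 × 625.0 = 9.000×10^4.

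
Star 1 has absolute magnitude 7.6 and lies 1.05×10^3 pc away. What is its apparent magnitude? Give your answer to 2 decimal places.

m = M + 5 log₁₀(d/10 pc) = 7.6 + 5 log₁₀(1.05×10^3/10)
  = 7.6 + 5 × 2.021 = 7.6 + 10.11 = 17.71.

17.71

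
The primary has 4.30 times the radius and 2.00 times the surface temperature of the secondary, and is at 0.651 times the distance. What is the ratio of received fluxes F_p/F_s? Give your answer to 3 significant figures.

698

L_p/L_s = (R_p/R_s)²(T_p/T_s)⁴ = (4.30)² × (2.00)⁴ = 295.8.
F_p/F_s = (L_p/L_s)/(d_p/d_s)² = 295.8 / (0.651)² = 698.1.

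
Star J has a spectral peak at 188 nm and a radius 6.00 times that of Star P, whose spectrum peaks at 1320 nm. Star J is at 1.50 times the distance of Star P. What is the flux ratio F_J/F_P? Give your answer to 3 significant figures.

Wien's law: T_J/T_P = λ_P/λ_J = 1320/188 = 7.021.
L_J/L_P = (R_J/R_P)²(T_J/T_P)⁴ = (6.00)²(7.021)⁴ = 8.749×10^4.
F_J/F_P = (L_J/L_P)/(d_J/d_P)² = 8.749×10^4/(1.50)² = 3.889×10^4.

3.89×10^4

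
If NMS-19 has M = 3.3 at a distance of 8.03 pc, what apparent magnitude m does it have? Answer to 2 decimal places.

2.82

m = M + 5 log₁₀(d/10 pc) = 3.3 + 5 log₁₀(8.03/10)
  = 3.3 + 5 × -0.095 = 3.3 + -0.48 = 2.82.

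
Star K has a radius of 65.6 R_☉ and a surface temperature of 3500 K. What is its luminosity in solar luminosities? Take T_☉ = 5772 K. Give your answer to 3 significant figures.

L/L_☉ = (R/R_☉)² (T/T_☉)⁴ = (65.6)² × (3500/5772)⁴
       = 4303 × (0.6064)⁴ = 4303 × 0.1352 = 581.8.

582 solar luminosities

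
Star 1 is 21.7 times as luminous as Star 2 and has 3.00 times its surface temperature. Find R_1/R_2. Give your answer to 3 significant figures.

0.518

L ∝ R²T⁴ gives R ∝ √L / T², so
R_1/R_2 = √(21.7) / (3.00)² = 4.658 / 9.000 = 0.5176.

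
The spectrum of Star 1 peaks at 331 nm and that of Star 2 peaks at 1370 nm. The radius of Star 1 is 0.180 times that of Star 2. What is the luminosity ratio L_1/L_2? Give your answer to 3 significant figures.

9.51

Wien's law gives T ∝ 1/λ_max, so T_1/T_2 = λ_2/λ_1 = 1370/331 = 4.139.
Then L ∝ R²T⁴ gives L_1/L_2 = (0.180)² × (4.139)⁴ = 0.03240 × 293.5 = 9.509.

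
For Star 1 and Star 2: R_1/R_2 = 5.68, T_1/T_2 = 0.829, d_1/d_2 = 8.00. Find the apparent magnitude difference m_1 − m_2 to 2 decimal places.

L_1/L_2 = (5.68)²(0.829)⁴ = 15.24.
F_1/F_2 = (L_1/L_2)/(d_1/d_2)² = 15.24/64.00 = 0.2381.
m_1 − m_2 = −2.5 log₁₀(0.2381) = 1.56.

1.56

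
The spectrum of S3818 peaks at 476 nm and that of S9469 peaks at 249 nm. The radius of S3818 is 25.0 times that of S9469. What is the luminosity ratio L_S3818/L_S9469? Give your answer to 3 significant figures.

46.8

Wien's law gives T ∝ 1/λ_max, so T_S3818/T_S9469 = λ_S9469/λ_S3818 = 249/476 = 0.5231.
Then L ∝ R²T⁴ gives L_S3818/L_S9469 = (25.0)² × (0.5231)⁴ = 625.0 × 0.07488 = 46.80.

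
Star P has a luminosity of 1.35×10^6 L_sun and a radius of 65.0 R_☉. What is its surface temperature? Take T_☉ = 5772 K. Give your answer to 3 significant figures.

2.44×10^4 K

T/T_☉ = (L/L_☉)^(1/4) / (R/R_☉)^(1/2)
T = 5772 × (1.35×10^6)^(1/4) / √(65.0) = 5772 × 34.09 / 8.062 = 2.440×10^4 K.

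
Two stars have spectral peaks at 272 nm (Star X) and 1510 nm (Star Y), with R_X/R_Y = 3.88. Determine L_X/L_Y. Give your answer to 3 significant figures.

1.43×10^4

Wien's law gives T ∝ 1/λ_max, so T_X/T_Y = λ_Y/λ_X = 1510/272 = 5.551.
Then L ∝ R²T⁴ gives L_X/L_Y = (3.88)² × (5.551)⁴ = 15.05 × 949.8 = 1.430×10^4.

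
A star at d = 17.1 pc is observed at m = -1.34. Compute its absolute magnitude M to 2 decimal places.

-2.50

M = m − 5 log₁₀(d/10 pc) = -1.34 − 5 log₁₀(17.1/10)
  = -1.34 − 5 × 0.233 = -1.34 − 1.16 = -2.50.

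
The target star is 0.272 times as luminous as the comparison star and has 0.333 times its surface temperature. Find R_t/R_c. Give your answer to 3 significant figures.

4.70

L ∝ R²T⁴ gives R ∝ √L / T², so
R_t/R_c = √(0.272) / (0.333)² = 0.5215 / 0.1109 = 4.703.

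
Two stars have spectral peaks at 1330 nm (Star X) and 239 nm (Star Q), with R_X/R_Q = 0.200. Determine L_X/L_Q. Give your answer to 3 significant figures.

4.17×10^-5

Wien's law gives T ∝ 1/λ_max, so T_X/T_Q = λ_Q/λ_X = 239/1330 = 0.1797.
Then L ∝ R²T⁴ gives L_X/L_Q = (0.200)² × (0.1797)⁴ = 0.04000 × 0.001043 = 4.171×10^-5.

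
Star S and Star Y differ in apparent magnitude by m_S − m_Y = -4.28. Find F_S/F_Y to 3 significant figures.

F_S/F_Y = 10^(−(m_S − m_Y)/2.5) = 10^(4.28/2.5) = 10^1.712 = 51.52.

51.5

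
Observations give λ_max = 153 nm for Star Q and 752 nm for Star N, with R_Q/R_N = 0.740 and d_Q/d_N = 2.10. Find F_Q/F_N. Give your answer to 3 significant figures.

72.5

Wien's law: T_Q/T_N = λ_N/λ_Q = 752/153 = 4.915.
L_Q/L_N = (R_Q/R_N)²(T_Q/T_N)⁴ = (0.740)²(4.915)⁴ = 319.6.
F_Q/F_N = (L_Q/L_N)/(d_Q/d_N)² = 319.6/(2.10)² = 72.47.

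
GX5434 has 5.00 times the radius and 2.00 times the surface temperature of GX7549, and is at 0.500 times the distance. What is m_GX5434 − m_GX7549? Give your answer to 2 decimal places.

L_GX5434/L_GX7549 = (5.00)²(2.00)⁴ = 400.0.
F_GX5434/F_GX7549 = (L_GX5434/L_GX7549)/(d_GX5434/d_GX7549)² = 400.0/0.2500 = 1600.
m_GX5434 − m_GX7549 = −2.5 log₁₀(1600) = -8.01.

-8.01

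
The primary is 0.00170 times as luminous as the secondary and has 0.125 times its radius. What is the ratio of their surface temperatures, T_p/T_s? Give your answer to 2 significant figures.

L ∝ R²T⁴ gives T ∝ (L/R²)^(1/4), so
T_p/T_s = (0.00170 / 0.125²)^(1/4) = (0.1088)^(1/4) = 0.5743.

0.57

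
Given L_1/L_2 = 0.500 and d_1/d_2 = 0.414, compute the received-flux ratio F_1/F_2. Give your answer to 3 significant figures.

2.92

F = L/(4πd²), so F_1/F_2 = (L_1/L_2) / (d_1/d_2)²
= 0.500 / (0.414)² = 0.500 / 0.1714 = 2.917.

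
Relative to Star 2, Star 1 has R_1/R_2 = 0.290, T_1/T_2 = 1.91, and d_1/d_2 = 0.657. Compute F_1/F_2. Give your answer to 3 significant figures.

2.59

L_1/L_2 = (R_1/R_2)²(T_1/T_2)⁴ = (0.290)² × (1.91)⁴ = 1.119.
F_1/F_2 = (L_1/L_2)/(d_1/d_2)² = 1.119 / (0.657)² = 2.593.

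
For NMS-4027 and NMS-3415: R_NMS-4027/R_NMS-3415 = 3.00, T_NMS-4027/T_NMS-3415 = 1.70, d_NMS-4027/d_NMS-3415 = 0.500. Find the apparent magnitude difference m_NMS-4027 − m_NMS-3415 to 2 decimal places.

L_NMS-4027/L_NMS-3415 = (3.00)²(1.70)⁴ = 75.17.
F_NMS-4027/F_NMS-3415 = (L_NMS-4027/L_NMS-3415)/(d_NMS-4027/d_NMS-3415)² = 75.17/0.2500 = 300.7.
m_NMS-4027 − m_NMS-3415 = −2.5 log₁₀(300.7) = -6.20.

-6.20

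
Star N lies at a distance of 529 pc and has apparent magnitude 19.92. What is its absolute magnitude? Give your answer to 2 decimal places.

M = m − 5 log₁₀(d/10 pc) = 19.92 − 5 log₁₀(529/10)
  = 19.92 − 5 × 1.723 = 19.92 − 8.62 = 11.30.

11.30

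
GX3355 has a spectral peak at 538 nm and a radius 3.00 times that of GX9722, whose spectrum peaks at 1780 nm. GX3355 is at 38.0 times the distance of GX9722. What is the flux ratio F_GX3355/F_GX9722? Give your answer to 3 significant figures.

Wien's law: T_GX3355/T_GX9722 = λ_GX9722/λ_GX3355 = 1780/538 = 3.309.
L_GX3355/L_GX9722 = (R_GX3355/R_GX9722)²(T_GX3355/T_GX9722)⁴ = (3.00)²(3.309)⁴ = 1078.
F_GX3355/F_GX9722 = (L_GX3355/L_GX9722)/(d_GX3355/d_GX9722)² = 1078/(38.0)² = 0.7468.

0.747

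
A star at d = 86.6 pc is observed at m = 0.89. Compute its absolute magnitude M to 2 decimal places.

-3.80

M = m − 5 log₁₀(d/10 pc) = 0.89 − 5 log₁₀(86.6/10)
  = 0.89 − 5 × 0.938 = 0.89 − 4.69 = -3.80.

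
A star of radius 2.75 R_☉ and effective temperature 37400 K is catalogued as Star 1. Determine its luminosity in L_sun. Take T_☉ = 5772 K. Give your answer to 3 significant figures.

1.33×10^4 L_sun

L/L_☉ = (R/R_☉)² (T/T_☉)⁴ = (2.75)² × (37400/5772)⁴
       = 7.562 × (6.480)⁴ = 7.562 × 1763 = 1.333×10^4.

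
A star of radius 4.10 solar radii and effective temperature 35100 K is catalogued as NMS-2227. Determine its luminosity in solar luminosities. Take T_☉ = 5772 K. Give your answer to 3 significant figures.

2.30×10^4 solar luminosities

L/L_☉ = (R/R_☉)² (T/T_☉)⁴ = (4.10)² × (35100/5772)⁴
       = 16.81 × (6.081)⁴ = 16.81 × 1367 = 2.299×10^4.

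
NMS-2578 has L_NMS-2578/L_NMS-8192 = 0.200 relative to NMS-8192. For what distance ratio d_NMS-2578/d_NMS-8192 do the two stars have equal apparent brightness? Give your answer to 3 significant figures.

0.447

Equal flux requires L_NMS-2578/d_NMS-2578² = L_NMS-8192/d_NMS-8192², so d_NMS-2578/d_NMS-8192 = √(L_NMS-2578/L_NMS-8192)
= √(0.200) = 0.4472.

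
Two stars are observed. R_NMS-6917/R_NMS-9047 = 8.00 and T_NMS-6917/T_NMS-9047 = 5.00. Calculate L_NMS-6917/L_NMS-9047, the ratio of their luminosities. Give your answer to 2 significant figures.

4.0×10^4

From the Stefan–Boltzmann law, L ∝ R²T⁴, so
L_NMS-6917/L_NMS-9047 = (R_NMS-6917/R_NMS-9047)² (T_NMS-6917/T_NMS-9047)⁴ = (8.00)² × (5.00)⁴ = 64.00 × 625.0 = 4.000×10^4.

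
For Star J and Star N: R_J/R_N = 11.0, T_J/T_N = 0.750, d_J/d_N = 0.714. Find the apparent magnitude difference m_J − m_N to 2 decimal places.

-4.69

L_J/L_N = (11.0)²(0.750)⁴ = 38.29.
F_J/F_N = (L_J/L_N)/(d_J/d_N)² = 38.29/0.5098 = 75.10.
m_J − m_N = −2.5 log₁₀(75.10) = -4.69.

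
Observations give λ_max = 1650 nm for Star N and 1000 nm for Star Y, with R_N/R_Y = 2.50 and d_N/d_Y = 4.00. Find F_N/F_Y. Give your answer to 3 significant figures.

Wien's law: T_N/T_Y = λ_Y/λ_N = 1000/1650 = 0.6061.
L_N/L_Y = (R_N/R_Y)²(T_N/T_Y)⁴ = (2.50)²(0.6061)⁴ = 0.8432.
F_N/F_Y = (L_N/L_Y)/(d_N/d_Y)² = 0.8432/(4.00)² = 0.05270.

0.0527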